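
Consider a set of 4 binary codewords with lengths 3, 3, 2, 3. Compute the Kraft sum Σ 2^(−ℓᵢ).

With common denominator 2^3 = 8: Σ 2^(−ℓᵢ) = 1/8 + 1/8 + 2/8 + 1/8 = 5/8 = 0.625.

0.625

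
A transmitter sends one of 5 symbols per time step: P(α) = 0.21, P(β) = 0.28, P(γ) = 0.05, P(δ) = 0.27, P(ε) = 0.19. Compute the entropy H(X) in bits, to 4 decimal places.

H = −Σ pᵢ log₂ pᵢ.
−0.21·log₂(0.21) = 0.4728
−0.28·log₂(0.28) = 0.5142
−0.05·log₂(0.05) = 0.2161
−0.27·log₂(0.27) = 0.5100
−0.19·log₂(0.19) = 0.4552
Sum ≈ 2.1684 → 2.1684 bits.

2.1684 bits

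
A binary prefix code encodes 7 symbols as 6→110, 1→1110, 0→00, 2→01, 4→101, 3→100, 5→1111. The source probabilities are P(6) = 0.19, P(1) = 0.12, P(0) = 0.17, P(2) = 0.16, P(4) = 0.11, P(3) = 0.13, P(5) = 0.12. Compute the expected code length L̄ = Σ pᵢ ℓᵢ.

2.91 bits/symbol

L̄ = Σ pᵢ·ℓᵢ = 0.19·3 + 0.12·4 + 0.17·2 + 0.16·2 + 0.11·3 + 0.13·3 + 0.12·4 = 2.91 bits/symbol.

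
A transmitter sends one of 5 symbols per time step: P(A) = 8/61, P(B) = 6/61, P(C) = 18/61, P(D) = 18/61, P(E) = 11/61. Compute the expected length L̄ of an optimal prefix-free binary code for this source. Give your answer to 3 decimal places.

Repeatedly combine the two least-probable nodes; the expected code length is the sum of the merged weights.
merge 6/61 + 8/61 → 14/61
merge 11/61 + 14/61 → 25/61
merge 18/61 + 18/61 → 36/61
merge 25/61 + 36/61 → 1
L = 14/61 + 25/61 + 36/61 + 1 = 136/61 ≈ 2.230 bits/symbol.

2.230 bits/symbol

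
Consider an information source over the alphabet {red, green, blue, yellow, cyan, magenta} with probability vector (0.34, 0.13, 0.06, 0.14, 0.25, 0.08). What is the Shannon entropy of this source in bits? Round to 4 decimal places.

H = −Σ pᵢ log₂ pᵢ.
−0.34·log₂(0.34) = 0.5292
−0.13·log₂(0.13) = 0.3826
−0.06·log₂(0.06) = 0.2435
−0.14·log₂(0.14) = 0.3971
−0.25·log₂(0.25) = 0.5000
−0.08·log₂(0.08) = 0.2915
Sum ≈ 2.3440 → 2.3440 bits.

2.3440 bits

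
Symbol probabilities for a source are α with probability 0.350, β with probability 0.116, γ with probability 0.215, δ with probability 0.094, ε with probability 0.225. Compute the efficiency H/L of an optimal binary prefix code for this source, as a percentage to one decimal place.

98.3%

Entropy H = −Σ p log₂ p ≈ 2.1722 bits.
Huffman merges: 47/500+29/250→21/100; 21/100+43/200→17/40; 9/40+7/20→23/40; 17/40+23/40→1. L = 221/100 ≈ 2.2100.
Efficiency = H/L = 2.1722/2.2100 = 98.3%.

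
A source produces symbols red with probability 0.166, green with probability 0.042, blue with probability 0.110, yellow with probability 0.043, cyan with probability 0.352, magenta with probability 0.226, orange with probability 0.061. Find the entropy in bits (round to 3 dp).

H = −Σ pᵢ log₂ pᵢ.
−0.166·log₂(0.166) = 0.4301
−0.042·log₂(0.042) = 0.1921
−0.110·log₂(0.110) = 0.3503
−0.043·log₂(0.043) = 0.1952
−0.352·log₂(0.352) = 0.5302
−0.226·log₂(0.226) = 0.4849
−0.061·log₂(0.061) = 0.2461
Sum ≈ 2.4289 → 2.429 bits.

2.429 bits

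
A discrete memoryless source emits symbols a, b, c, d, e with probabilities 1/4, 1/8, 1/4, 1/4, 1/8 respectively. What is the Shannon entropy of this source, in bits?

Each probability is a power of 1/2, so log₂(1/p) is an integer.
H = Σ p·log₂(1/p) = 1/4·2 + 1/8·3 + 1/4·2 + 1/4·2 + 1/8·3 = 2.25 bits.

2.25 bits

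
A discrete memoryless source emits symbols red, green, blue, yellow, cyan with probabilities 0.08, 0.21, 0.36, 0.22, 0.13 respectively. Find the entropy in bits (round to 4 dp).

2.1582 bits

H = −Σ pᵢ log₂ pᵢ.
−0.08·log₂(0.08) = 0.2915
−0.21·log₂(0.21) = 0.4728
−0.36·log₂(0.36) = 0.5306
−0.22·log₂(0.22) = 0.4806
−0.13·log₂(0.13) = 0.3826
Sum ≈ 2.1582 → 2.1582 bits.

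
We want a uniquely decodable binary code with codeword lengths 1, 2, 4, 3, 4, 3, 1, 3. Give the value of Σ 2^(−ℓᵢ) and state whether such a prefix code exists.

1.75; no

With common denominator 2^4 = 16: Σ 2^(−ℓᵢ) = 8/16 + 4/16 + 1/16 + 2/16 + 1/16 + 2/16 + 8/16 + 2/16 = 28/16 = 1.75.
Kraft's inequality requires Σ ≤ 1; here Σ = 1.75 > 1, so no such prefix code exists.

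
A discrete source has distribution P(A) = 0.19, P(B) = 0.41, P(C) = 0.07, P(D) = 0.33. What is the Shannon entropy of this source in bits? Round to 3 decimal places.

H = −Σ pᵢ log₂ pᵢ.
−0.19·log₂(0.19) = 0.4552
−0.41·log₂(0.41) = 0.5274
−0.07·log₂(0.07) = 0.2686
−0.33·log₂(0.33) = 0.5278
Sum ≈ 1.7790 → 1.779 bits.

1.779 bits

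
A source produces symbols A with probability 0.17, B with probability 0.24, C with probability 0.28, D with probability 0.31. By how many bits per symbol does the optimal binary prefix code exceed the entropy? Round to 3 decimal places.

0.033 bits

Entropy H = −Σ p log₂ p ≈ 1.9667 bits.
Huffman merges: 17/100+6/25→41/100; 7/25+31/100→59/100; 41/100+59/100→1. L = 2 ≈ 2.0000.
L − H = 2.0000 − 1.9667 = 0.033 bits.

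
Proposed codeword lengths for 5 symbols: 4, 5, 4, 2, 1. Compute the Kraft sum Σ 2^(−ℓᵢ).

0.90625

With common denominator 2^5 = 32: Σ 2^(−ℓᵢ) = 2/32 + 1/32 + 2/32 + 8/32 + 16/32 = 29/32 = 0.90625.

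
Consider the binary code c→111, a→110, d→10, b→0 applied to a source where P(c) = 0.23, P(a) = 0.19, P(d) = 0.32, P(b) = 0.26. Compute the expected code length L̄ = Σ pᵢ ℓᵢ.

L̄ = Σ pᵢ·ℓᵢ = 0.23·3 + 0.19·3 + 0.32·2 + 0.26·1 = 2.16 bits/symbol.

2.16 bits/symbol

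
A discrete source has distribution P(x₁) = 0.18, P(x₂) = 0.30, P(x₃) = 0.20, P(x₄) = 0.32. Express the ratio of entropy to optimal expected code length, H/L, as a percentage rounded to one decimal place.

Entropy H = −Σ p log₂ p ≈ 1.9568 bits.
Huffman merges: 9/50+1/5→19/50; 3/10+8/25→31/50; 19/50+31/50→1. L = 2 ≈ 2.0000.
Efficiency = H/L = 1.9568/2.0000 = 97.8%.

97.8%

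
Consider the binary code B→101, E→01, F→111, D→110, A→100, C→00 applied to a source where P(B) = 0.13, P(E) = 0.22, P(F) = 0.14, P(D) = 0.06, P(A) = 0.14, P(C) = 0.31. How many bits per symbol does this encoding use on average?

L̄ = Σ pᵢ·ℓᵢ = 0.13·3 + 0.22·2 + 0.14·3 + 0.06·3 + 0.14·3 + 0.31·2 = 2.47 bits/symbol.

2.47 bits/symbol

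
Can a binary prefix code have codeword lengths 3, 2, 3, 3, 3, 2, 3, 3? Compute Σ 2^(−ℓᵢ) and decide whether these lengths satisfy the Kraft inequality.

With common denominator 2^3 = 8: Σ 2^(−ℓᵢ) = 1/8 + 2/8 + 1/8 + 1/8 + 1/8 + 2/8 + 1/8 + 1/8 = 10/8 = 1.25.
Kraft's inequality requires Σ ≤ 1; here Σ = 1.25 > 1, so no such prefix code exists.

1.25; no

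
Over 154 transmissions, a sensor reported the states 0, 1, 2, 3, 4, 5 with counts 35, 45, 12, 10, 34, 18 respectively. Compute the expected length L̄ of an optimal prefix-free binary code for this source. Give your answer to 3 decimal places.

2.403 bits/symbol

Probabilities are the counts divided by 154.
Repeatedly combine the two least-probable nodes; the expected code length is the sum of the merged weights.
merge 5/77 + 6/77 → 1/7
merge 9/77 + 1/7 → 20/77
merge 17/77 + 5/22 → 69/154
merge 20/77 + 45/154 → 85/154
merge 69/154 + 85/154 → 1
L = 1/7 + 20/77 + 69/154 + 85/154 + 1 = 185/77 ≈ 2.403 bits/symbol.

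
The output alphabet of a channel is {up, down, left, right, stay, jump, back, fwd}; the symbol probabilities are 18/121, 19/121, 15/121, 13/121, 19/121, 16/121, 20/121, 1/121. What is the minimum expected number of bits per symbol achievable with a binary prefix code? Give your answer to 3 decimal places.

2.950 bits/symbol

Repeatedly combine the two least-probable nodes; the expected code length is the sum of the merged weights.
merge 1/121 + 13/121 → 14/121
merge 14/121 + 15/121 → 29/121
merge 16/121 + 18/121 → 34/121
merge 19/121 + 19/121 → 38/121
merge 20/121 + 29/121 → 49/121
merge 34/121 + 38/121 → 72/121
merge 49/121 + 72/121 → 1
L = 14/121 + 29/121 + 34/121 + 38/121 + 49/121 + 72/121 + 1 = 357/121 ≈ 2.950 bits/symbol.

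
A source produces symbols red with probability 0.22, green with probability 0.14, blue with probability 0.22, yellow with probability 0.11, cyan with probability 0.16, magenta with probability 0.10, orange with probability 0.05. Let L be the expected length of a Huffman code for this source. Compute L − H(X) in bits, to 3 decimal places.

0.030 bits

Entropy H = −Σ p log₂ p ≈ 2.6798 bits.
Huffman merges: 1/20+1/10→3/20; 11/100+7/50→1/4; 3/20+4/25→31/100; 11/50+11/50→11/25; 1/4+31/100→14/25; 11/25+14/25→1. L = 271/100 ≈ 2.7100.
L − H = 2.7100 − 2.6798 = 0.030 bits.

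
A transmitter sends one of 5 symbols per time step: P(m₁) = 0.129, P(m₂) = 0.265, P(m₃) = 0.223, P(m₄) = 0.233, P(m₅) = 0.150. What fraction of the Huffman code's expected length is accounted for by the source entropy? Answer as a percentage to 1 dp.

Entropy H = −Σ p log₂ p ≈ 2.2718 bits.
Huffman merges: 129/1000+3/20→279/1000; 223/1000+233/1000→57/125; 53/200+279/1000→68/125; 57/125+68/125→1. L = 2279/1000 ≈ 2.2790.
Efficiency = H/L = 2.2718/2.2790 = 99.7%.

99.7%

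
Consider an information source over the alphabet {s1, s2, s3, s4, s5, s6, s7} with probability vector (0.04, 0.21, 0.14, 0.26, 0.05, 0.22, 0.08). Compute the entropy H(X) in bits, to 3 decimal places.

2.549 bits

H = −Σ pᵢ log₂ pᵢ.
−0.04·log₂(0.04) = 0.1858
−0.21·log₂(0.21) = 0.4728
−0.14·log₂(0.14) = 0.3971
−0.26·log₂(0.26) = 0.5053
−0.05·log₂(0.05) = 0.2161
−0.22·log₂(0.22) = 0.4806
−0.08·log₂(0.08) = 0.2915
Sum ≈ 2.5492 → 2.549 bits.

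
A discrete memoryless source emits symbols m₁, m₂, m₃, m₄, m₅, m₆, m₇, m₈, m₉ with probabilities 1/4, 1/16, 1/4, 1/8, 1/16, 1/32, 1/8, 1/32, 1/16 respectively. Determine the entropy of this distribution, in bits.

2.8125 bits

Each probability is a power of 1/2, so log₂(1/p) is an integer.
H = Σ p·log₂(1/p) = 1/4·2 + 1/16·4 + 1/4·2 + 1/8·3 + 1/16·4 + 1/32·5 + 1/8·3 + 1/32·5 + 1/16·4 = 2.8125 bits.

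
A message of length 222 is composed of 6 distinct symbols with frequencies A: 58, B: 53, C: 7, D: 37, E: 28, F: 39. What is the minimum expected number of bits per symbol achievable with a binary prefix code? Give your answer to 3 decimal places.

2.482 bits/symbol

Probabilities are the counts divided by 222.
Repeatedly combine the two least-probable nodes; the expected code length is the sum of the merged weights.
merge 7/222 + 14/111 → 35/222
merge 35/222 + 1/6 → 12/37
merge 13/74 + 53/222 → 46/111
merge 29/111 + 12/37 → 65/111
merge 46/111 + 65/111 → 1
L = 35/222 + 12/37 + 46/111 + 65/111 + 1 = 551/222 ≈ 2.482 bits/symbol.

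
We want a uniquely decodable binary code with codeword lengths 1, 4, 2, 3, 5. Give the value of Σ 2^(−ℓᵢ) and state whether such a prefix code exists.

With common denominator 2^5 = 32: Σ 2^(−ℓᵢ) = 16/32 + 2/32 + 8/32 + 4/32 + 1/32 = 31/32 = 0.96875.
Kraft's inequality requires Σ ≤ 1; here Σ = 0.96875 ≤ 1, so such a prefix code exists.

0.96875; yes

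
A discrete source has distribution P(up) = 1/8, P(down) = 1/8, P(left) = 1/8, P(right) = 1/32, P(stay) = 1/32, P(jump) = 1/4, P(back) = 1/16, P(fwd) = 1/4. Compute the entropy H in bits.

Each probability is a power of 1/2, so log₂(1/p) is an integer.
H = Σ p·log₂(1/p) = 1/8·3 + 1/8·3 + 1/8·3 + 1/32·5 + 1/32·5 + 1/4·2 + 1/16·4 + 1/4·2 = 2.6875 bits.

2.6875 bits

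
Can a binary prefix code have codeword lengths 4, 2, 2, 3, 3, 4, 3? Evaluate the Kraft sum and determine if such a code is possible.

With common denominator 2^4 = 16: Σ 2^(−ℓᵢ) = 1/16 + 4/16 + 4/16 + 2/16 + 2/16 + 1/16 + 2/16 = 16/16 = 1.
Kraft's inequality requires Σ ≤ 1; here Σ = 1 ≤ 1, so such a prefix code exists.

1; yes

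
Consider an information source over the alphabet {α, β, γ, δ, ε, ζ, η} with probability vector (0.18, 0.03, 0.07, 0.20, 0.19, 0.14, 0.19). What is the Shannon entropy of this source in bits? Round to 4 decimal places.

2.6376 bits

H = −Σ pᵢ log₂ pᵢ.
−0.18·log₂(0.18) = 0.4453
−0.03·log₂(0.03) = 0.1518
−0.07·log₂(0.07) = 0.2686
−0.20·log₂(0.20) = 0.4644
−0.19·log₂(0.19) = 0.4552
−0.14·log₂(0.14) = 0.3971
−0.19·log₂(0.19) = 0.4552
Sum ≈ 2.6376 → 2.6376 bits.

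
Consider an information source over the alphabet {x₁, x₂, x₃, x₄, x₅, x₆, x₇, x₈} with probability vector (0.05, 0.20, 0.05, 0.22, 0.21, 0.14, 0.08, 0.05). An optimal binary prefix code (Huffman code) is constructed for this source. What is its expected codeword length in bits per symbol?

2.8 bits/symbol

Repeatedly combine the two least-probable nodes; the expected code length is the sum of the merged weights.
merge 1/20 + 1/20 → 1/10
merge 1/20 + 2/25 → 13/100
merge 1/10 + 13/100 → 23/100
merge 7/50 + 1/5 → 17/50
merge 21/100 + 11/50 → 43/100
merge 23/100 + 17/50 → 57/100
merge 43/100 + 57/100 → 1
L = 1/10 + 13/100 + 23/100 + 17/50 + 43/100 + 57/100 + 1 = 14/5 = 2.8 bits/symbol.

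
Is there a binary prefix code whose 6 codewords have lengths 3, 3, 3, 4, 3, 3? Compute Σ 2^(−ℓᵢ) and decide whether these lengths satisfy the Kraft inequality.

With common denominator 2^4 = 16: Σ 2^(−ℓᵢ) = 2/16 + 2/16 + 2/16 + 1/16 + 2/16 + 2/16 = 11/16 = 0.6875.
Kraft's inequality requires Σ ≤ 1; here Σ = 0.6875 ≤ 1, so such a prefix code exists.

0.6875; yes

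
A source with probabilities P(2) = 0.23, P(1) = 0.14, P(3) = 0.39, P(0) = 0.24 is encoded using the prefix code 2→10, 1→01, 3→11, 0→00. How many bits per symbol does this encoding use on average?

L̄ = Σ pᵢ·ℓᵢ = 0.23·2 + 0.14·2 + 0.39·2 + 0.24·2 = 2 bits/symbol.

2 bits/symbol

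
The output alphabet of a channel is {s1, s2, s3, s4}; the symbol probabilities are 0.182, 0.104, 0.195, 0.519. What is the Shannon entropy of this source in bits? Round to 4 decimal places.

H = −Σ pᵢ log₂ pᵢ.
−0.182·log₂(0.182) = 0.4474
−0.104·log₂(0.104) = 0.3396
−0.195·log₂(0.195) = 0.4599
−0.519·log₂(0.519) = 0.4911
Sum ≈ 1.7379 → 1.7379 bits.

1.7379 bits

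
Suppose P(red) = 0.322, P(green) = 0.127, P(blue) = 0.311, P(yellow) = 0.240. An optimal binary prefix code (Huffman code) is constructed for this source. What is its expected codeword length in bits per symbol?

2 bits/symbol

Repeatedly combine the two least-probable nodes; the expected code length is the sum of the merged weights.
merge 127/1000 + 6/25 → 367/1000
merge 311/1000 + 161/500 → 633/1000
merge 367/1000 + 633/1000 → 1
L = 367/1000 + 633/1000 + 1 = 2 bits/symbol.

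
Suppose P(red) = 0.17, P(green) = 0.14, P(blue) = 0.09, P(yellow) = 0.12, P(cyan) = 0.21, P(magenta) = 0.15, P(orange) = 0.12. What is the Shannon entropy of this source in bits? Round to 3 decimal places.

2.762 bits

H = −Σ pᵢ log₂ pᵢ.
−0.17·log₂(0.17) = 0.4346
−0.14·log₂(0.14) = 0.3971
−0.09·log₂(0.09) = 0.3127
−0.12·log₂(0.12) = 0.3671
−0.21·log₂(0.21) = 0.4728
−0.15·log₂(0.15) = 0.4105
−0.12·log₂(0.12) = 0.3671
Sum ≈ 2.7619 → 2.762 bits.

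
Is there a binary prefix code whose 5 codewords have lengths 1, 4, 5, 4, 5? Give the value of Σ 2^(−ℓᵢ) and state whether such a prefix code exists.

0.6875; yes

With common denominator 2^5 = 32: Σ 2^(−ℓᵢ) = 16/32 + 2/32 + 1/32 + 2/32 + 1/32 = 22/32 = 0.6875.
Kraft's inequality requires Σ ≤ 1; here Σ = 0.6875 ≤ 1, so such a prefix code exists.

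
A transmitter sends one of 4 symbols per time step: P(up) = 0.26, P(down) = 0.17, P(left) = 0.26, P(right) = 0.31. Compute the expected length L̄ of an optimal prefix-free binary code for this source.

Repeatedly combine the two least-probable nodes; the expected code length is the sum of the merged weights.
merge 17/100 + 13/50 → 43/100
merge 13/50 + 31/100 → 57/100
merge 43/100 + 57/100 → 1
L = 43/100 + 57/100 + 1 = 2 bits/symbol.

2 bits/symbol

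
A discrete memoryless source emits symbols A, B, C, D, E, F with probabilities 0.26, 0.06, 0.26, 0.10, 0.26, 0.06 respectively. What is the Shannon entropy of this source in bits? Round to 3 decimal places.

H = −Σ pᵢ log₂ pᵢ.
−0.26·log₂(0.26) = 0.5053
−0.06·log₂(0.06) = 0.2435
−0.26·log₂(0.26) = 0.5053
−0.10·log₂(0.10) = 0.3322
−0.26·log₂(0.26) = 0.5053
−0.06·log₂(0.06) = 0.2435
Sum ≈ 2.3351 → 2.335 bits.

2.335 bits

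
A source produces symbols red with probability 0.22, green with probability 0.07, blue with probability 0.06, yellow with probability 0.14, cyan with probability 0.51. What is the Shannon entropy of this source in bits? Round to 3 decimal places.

H = −Σ pᵢ log₂ pᵢ.
−0.22·log₂(0.22) = 0.4806
−0.07·log₂(0.07) = 0.2686
−0.06·log₂(0.06) = 0.2435
−0.14·log₂(0.14) = 0.3971
−0.51·log₂(0.51) = 0.4954
Sum ≈ 1.8852 → 1.885 bits.

1.885 bits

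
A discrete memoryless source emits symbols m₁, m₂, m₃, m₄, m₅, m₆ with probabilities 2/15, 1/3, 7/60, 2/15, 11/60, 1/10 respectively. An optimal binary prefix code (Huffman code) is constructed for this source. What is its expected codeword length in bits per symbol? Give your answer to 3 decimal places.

Repeatedly combine the two least-probable nodes; the expected code length is the sum of the merged weights.
merge 1/10 + 7/60 → 13/60
merge 2/15 + 2/15 → 4/15
merge 11/60 + 13/60 → 2/5
merge 4/15 + 1/3 → 3/5
merge 2/5 + 3/5 → 1
L = 13/60 + 4/15 + 2/5 + 3/5 + 1 = 149/60 ≈ 2.483 bits/symbol.

2.483 bits/symbol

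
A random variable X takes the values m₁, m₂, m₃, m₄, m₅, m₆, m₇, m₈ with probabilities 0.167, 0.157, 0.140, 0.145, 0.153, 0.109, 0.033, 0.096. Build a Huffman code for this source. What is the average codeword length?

Repeatedly combine the two least-probable nodes; the expected code length is the sum of the merged weights.
merge 33/1000 + 12/125 → 129/1000
merge 109/1000 + 129/1000 → 119/500
merge 7/50 + 29/200 → 57/200
merge 153/1000 + 157/1000 → 31/100
merge 167/1000 + 119/500 → 81/200
merge 57/200 + 31/100 → 119/200
merge 81/200 + 119/200 → 1
L = 129/1000 + 119/500 + 57/200 + 31/100 + 81/200 + 119/200 + 1 = 1481/500 = 2.962 bits/symbol.

2.962 bits/symbol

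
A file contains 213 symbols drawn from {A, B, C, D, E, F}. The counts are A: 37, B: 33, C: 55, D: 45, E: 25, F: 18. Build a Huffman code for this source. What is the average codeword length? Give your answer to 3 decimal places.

2.531 bits/symbol

Probabilities are the counts divided by 213.
Repeatedly combine the two least-probable nodes; the expected code length is the sum of the merged weights.
merge 6/71 + 25/213 → 43/213
merge 11/71 + 37/213 → 70/213
merge 43/213 + 15/71 → 88/213
merge 55/213 + 70/213 → 125/213
merge 88/213 + 125/213 → 1
L = 43/213 + 70/213 + 88/213 + 125/213 + 1 = 539/213 ≈ 2.531 bits/symbol.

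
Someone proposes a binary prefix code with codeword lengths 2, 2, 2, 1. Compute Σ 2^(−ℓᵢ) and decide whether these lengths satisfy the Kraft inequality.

With common denominator 2^2 = 4: Σ 2^(−ℓᵢ) = 1/4 + 1/4 + 1/4 + 2/4 = 5/4 = 1.25.
Kraft's inequality requires Σ ≤ 1; here Σ = 1.25 > 1, so no such prefix code exists.

1.25; no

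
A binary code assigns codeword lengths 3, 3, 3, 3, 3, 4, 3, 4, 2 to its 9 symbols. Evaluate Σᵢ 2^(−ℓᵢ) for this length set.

1.125

With common denominator 2^4 = 16: Σ 2^(−ℓᵢ) = 2/16 + 2/16 + 2/16 + 2/16 + 2/16 + 1/16 + 2/16 + 1/16 + 4/16 = 18/16 = 1.125.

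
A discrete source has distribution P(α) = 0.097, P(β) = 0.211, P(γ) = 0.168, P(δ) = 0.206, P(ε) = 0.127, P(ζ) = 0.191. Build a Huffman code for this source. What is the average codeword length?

2.583 bits/symbol

Repeatedly combine the two least-probable nodes; the expected code length is the sum of the merged weights.
merge 97/1000 + 127/1000 → 28/125
merge 21/125 + 191/1000 → 359/1000
merge 103/500 + 211/1000 → 417/1000
merge 28/125 + 359/1000 → 583/1000
merge 417/1000 + 583/1000 → 1
L = 28/125 + 359/1000 + 417/1000 + 583/1000 + 1 = 2583/1000 = 2.583 bits/symbol.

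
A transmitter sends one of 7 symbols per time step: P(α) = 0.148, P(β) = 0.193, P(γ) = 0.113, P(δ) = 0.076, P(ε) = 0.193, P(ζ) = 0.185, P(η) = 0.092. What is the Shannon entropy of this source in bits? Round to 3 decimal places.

2.729 bits

H = −Σ pᵢ log₂ pᵢ.
−0.148·log₂(0.148) = 0.4079
−0.193·log₂(0.193) = 0.4581
−0.113·log₂(0.113) = 0.3555
−0.076·log₂(0.076) = 0.2826
−0.193·log₂(0.193) = 0.4581
−0.185·log₂(0.185) = 0.4504
−0.092·log₂(0.092) = 0.3167
Sum ≈ 2.7291 → 2.729 bits.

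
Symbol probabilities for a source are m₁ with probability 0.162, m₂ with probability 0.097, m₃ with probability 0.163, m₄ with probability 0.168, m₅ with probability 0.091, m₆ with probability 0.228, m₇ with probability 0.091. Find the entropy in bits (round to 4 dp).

H = −Σ pᵢ log₂ pᵢ.
−0.162·log₂(0.162) = 0.4254
−0.097·log₂(0.097) = 0.3265
−0.163·log₂(0.163) = 0.4266
−0.168·log₂(0.168) = 0.4323
−0.091·log₂(0.091) = 0.3147
−0.228·log₂(0.228) = 0.4863
−0.091·log₂(0.091) = 0.3147
Sum ≈ 2.7265 → 2.7265 bits.

2.7265 bits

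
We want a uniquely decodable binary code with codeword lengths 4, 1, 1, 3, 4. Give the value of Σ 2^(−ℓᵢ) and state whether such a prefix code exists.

With common denominator 2^4 = 16: Σ 2^(−ℓᵢ) = 1/16 + 8/16 + 8/16 + 2/16 + 1/16 = 20/16 = 1.25.
Kraft's inequality requires Σ ≤ 1; here Σ = 1.25 > 1, so no such prefix code exists.

1.25; no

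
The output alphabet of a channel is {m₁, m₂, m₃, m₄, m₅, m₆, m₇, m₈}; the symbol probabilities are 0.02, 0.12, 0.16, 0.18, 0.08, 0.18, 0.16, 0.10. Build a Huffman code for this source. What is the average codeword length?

Repeatedly combine the two least-probable nodes; the expected code length is the sum of the merged weights.
merge 1/50 + 2/25 → 1/10
merge 1/10 + 1/10 → 1/5
merge 3/25 + 4/25 → 7/25
merge 4/25 + 9/50 → 17/50
merge 9/50 + 1/5 → 19/50
merge 7/25 + 17/50 → 31/50
merge 19/50 + 31/50 → 1
L = 1/10 + 1/5 + 7/25 + 17/50 + 19/50 + 31/50 + 1 = 73/25 = 2.92 bits/symbol.

2.92 bits/symbol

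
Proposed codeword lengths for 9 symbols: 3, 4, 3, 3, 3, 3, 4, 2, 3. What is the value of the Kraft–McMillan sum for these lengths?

1.125

With common denominator 2^4 = 16: Σ 2^(−ℓᵢ) = 2/16 + 1/16 + 2/16 + 2/16 + 2/16 + 2/16 + 1/16 + 4/16 + 2/16 = 18/16 = 1.125.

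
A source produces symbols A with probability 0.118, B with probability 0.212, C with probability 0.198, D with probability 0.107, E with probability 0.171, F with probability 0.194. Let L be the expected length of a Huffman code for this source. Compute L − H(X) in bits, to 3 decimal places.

Entropy H = −Σ p log₂ p ≈ 2.5405 bits.
Huffman merges: 107/1000+59/500→9/40; 171/1000+97/500→73/200; 99/500+53/250→41/100; 9/40+73/200→59/100; 41/100+59/100→1. L = 259/100 ≈ 2.5900.
L − H = 2.5900 − 2.5405 = 0.049 bits.

0.049 bits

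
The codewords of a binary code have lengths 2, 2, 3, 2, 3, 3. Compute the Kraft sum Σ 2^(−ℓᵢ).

1.125

With common denominator 2^3 = 8: Σ 2^(−ℓᵢ) = 2/8 + 2/8 + 1/8 + 2/8 + 1/8 + 1/8 = 9/8 = 1.125.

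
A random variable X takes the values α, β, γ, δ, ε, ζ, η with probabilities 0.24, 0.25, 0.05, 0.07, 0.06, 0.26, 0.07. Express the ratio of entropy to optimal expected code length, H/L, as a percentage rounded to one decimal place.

Entropy H = −Σ p log₂ p ≈ 2.4962 bits.
Huffman merges: 1/20+3/50→11/100; 7/100+7/100→7/50; 11/100+7/50→1/4; 6/25+1/4→49/100; 1/4+13/50→51/100; 49/100+51/100→1. L = 5/2 ≈ 2.5000.
Efficiency = H/L = 2.4962/2.5000 = 99.8%.

99.8%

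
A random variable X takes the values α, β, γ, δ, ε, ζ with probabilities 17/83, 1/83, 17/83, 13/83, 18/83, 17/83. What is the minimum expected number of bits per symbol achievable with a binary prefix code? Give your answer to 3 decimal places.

2.542 bits/symbol

Repeatedly combine the two least-probable nodes; the expected code length is the sum of the merged weights.
merge 1/83 + 13/83 → 14/83
merge 14/83 + 17/83 → 31/83
merge 17/83 + 17/83 → 34/83
merge 18/83 + 31/83 → 49/83
merge 34/83 + 49/83 → 1
L = 14/83 + 31/83 + 34/83 + 49/83 + 1 = 211/83 ≈ 2.542 bits/symbol.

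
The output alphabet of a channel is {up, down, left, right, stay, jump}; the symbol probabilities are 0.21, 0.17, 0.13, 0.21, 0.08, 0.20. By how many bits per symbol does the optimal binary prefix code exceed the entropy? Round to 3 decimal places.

Entropy H = −Σ p log₂ p ≈ 2.5188 bits.
Huffman merges: 2/25+13/100→21/100; 17/100+1/5→37/100; 21/100+21/100→21/50; 21/100+37/100→29/50; 21/50+29/50→1. L = 129/50 ≈ 2.5800.
L − H = 2.5800 − 2.5188 = 0.061 bits.

0.061 bits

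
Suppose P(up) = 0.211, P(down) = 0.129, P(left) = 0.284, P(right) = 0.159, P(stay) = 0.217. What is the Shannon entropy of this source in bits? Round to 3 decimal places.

H = −Σ pᵢ log₂ pᵢ.
−0.211·log₂(0.211) = 0.4736
−0.129·log₂(0.129) = 0.3811
−0.284·log₂(0.284) = 0.5158
−0.159·log₂(0.159) = 0.4218
−0.217·log₂(0.217) = 0.4783
Sum ≈ 2.2707 → 2.271 bits.

2.271 bits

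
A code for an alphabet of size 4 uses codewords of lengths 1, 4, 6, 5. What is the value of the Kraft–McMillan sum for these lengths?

0.609375

With common denominator 2^6 = 64: Σ 2^(−ℓᵢ) = 32/64 + 4/64 + 1/64 + 2/64 = 39/64 = 0.609375.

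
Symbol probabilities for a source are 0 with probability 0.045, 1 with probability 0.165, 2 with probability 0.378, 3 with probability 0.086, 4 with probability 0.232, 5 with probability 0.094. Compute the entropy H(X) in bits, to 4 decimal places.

2.2748 bits

H = −Σ pᵢ log₂ pᵢ.
−0.045·log₂(0.045) = 0.2013
−0.165·log₂(0.165) = 0.4289
−0.378·log₂(0.378) = 0.5305
−0.086·log₂(0.086) = 0.3044
−0.232·log₂(0.232) = 0.4890
−0.094·log₂(0.094) = 0.3207
Sum ≈ 2.2748 → 2.2748 bits.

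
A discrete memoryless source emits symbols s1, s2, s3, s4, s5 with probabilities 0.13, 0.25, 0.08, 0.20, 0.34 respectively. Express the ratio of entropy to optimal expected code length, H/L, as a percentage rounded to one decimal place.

Entropy H = −Σ p log₂ p ≈ 2.1677 bits.
Huffman merges: 2/25+13/100→21/100; 1/5+21/100→41/100; 1/4+17/50→59/100; 41/100+59/100→1. L = 221/100 ≈ 2.2100.
Efficiency = H/L = 2.1677/2.2100 = 98.1%.

98.1%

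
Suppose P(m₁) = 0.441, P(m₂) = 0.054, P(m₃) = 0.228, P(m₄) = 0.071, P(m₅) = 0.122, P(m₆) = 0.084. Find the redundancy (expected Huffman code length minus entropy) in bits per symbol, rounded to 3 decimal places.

0.045 bits

Entropy H = −Σ p log₂ p ≈ 2.1760 bits.
Huffman merges: 27/500+71/1000→1/8; 21/250+61/500→103/500; 1/8+103/500→331/1000; 57/250+331/1000→559/1000; 441/1000+559/1000→1. L = 2221/1000 ≈ 2.2210.
L − H = 2.2210 − 2.1760 = 0.045 bits.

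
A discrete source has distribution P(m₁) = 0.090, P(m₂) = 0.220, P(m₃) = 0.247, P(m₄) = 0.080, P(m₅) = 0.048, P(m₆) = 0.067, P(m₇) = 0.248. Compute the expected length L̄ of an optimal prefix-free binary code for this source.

Repeatedly combine the two least-probable nodes; the expected code length is the sum of the merged weights.
merge 6/125 + 67/1000 → 23/200
merge 2/25 + 9/100 → 17/100
merge 23/200 + 17/100 → 57/200
merge 11/50 + 247/1000 → 467/1000
merge 31/125 + 57/200 → 533/1000
merge 467/1000 + 533/1000 → 1
L = 23/200 + 17/100 + 57/200 + 467/1000 + 533/1000 + 1 = 257/100 = 2.57 bits/symbol.

2.57 bits/symbol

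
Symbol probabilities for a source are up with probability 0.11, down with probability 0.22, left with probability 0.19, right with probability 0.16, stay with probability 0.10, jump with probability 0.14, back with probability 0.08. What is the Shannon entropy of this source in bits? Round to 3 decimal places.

2.730 bits

H = −Σ pᵢ log₂ pᵢ.
−0.11·log₂(0.11) = 0.3503
−0.22·log₂(0.22) = 0.4806
−0.19·log₂(0.19) = 0.4552
−0.16·log₂(0.16) = 0.4230
−0.10·log₂(0.10) = 0.3322
−0.14·log₂(0.14) = 0.3971
−0.08·log₂(0.08) = 0.2915
Sum ≈ 2.7299 → 2.730 bits.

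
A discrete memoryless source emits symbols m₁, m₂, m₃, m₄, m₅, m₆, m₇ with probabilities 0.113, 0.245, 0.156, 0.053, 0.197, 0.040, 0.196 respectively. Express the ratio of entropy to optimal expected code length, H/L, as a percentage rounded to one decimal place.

98.2%

Entropy H = −Σ p log₂ p ≈ 2.6036 bits.
Huffman merges: 1/25+53/1000→93/1000; 93/1000+113/1000→103/500; 39/250+49/250→44/125; 197/1000+103/500→403/1000; 49/200+44/125→597/1000; 403/1000+597/1000→1. L = 2651/1000 ≈ 2.6510.
Efficiency = H/L = 2.6036/2.6510 = 98.2%.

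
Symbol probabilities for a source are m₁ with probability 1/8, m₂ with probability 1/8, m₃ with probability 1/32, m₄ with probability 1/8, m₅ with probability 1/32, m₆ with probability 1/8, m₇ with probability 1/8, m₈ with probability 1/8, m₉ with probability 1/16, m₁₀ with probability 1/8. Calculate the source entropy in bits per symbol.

3.1875 bits

Each probability is a power of 1/2, so log₂(1/p) is an integer.
H = Σ p·log₂(1/p) = 1/8·3 + 1/8·3 + 1/32·5 + 1/8·3 + 1/32·5 + 1/8·3 + 1/8·3 + 1/8·3 + 1/16·4 + 1/8·3 = 3.1875 bits.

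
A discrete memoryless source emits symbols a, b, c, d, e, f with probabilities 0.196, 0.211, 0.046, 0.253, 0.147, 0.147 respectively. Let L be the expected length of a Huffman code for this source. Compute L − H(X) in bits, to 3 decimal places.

Entropy H = −Σ p log₂ p ≈ 2.4537 bits.
Huffman merges: 23/500+147/1000→193/1000; 147/1000+193/1000→17/50; 49/250+211/1000→407/1000; 253/1000+17/50→593/1000; 407/1000+593/1000→1. L = 2533/1000 ≈ 2.5330.
L − H = 2.5330 − 2.4537 = 0.079 bits.

0.079 bits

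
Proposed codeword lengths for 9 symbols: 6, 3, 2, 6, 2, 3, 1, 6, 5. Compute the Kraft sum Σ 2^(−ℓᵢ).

With common denominator 2^6 = 64: Σ 2^(−ℓᵢ) = 1/64 + 8/64 + 16/64 + 1/64 + 16/64 + 8/64 + 32/64 + 1/64 + 2/64 = 85/64 = 1.328125.

1.328125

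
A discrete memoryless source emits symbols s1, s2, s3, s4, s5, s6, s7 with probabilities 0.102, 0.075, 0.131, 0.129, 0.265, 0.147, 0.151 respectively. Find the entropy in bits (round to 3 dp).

H = −Σ pᵢ log₂ pᵢ.
−0.102·log₂(0.102) = 0.3359
−0.075·log₂(0.075) = 0.2803
−0.131·log₂(0.131) = 0.3841
−0.129·log₂(0.129) = 0.3811
−0.265·log₂(0.265) = 0.5077
−0.147·log₂(0.147) = 0.4066
−0.151·log₂(0.151) = 0.4118
Sum ≈ 2.7076 → 2.708 bits.

2.708 bits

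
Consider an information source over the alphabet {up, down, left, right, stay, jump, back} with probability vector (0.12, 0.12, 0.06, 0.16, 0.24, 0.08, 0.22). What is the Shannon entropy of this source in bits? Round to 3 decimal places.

H = −Σ pᵢ log₂ pᵢ.
−0.12·log₂(0.12) = 0.3671
−0.12·log₂(0.12) = 0.3671
−0.06·log₂(0.06) = 0.2435
−0.16·log₂(0.16) = 0.4230
−0.24·log₂(0.24) = 0.4941
−0.08·log₂(0.08) = 0.2915
−0.22·log₂(0.22) = 0.4806
Sum ≈ 2.6669 → 2.667 bits.

2.667 bits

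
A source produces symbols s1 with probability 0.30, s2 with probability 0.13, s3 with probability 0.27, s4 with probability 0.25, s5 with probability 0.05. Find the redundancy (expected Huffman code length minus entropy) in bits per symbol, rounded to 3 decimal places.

Entropy H = −Σ p log₂ p ≈ 2.1299 bits.
Huffman merges: 1/20+13/100→9/50; 9/50+1/4→43/100; 27/100+3/10→57/100; 43/100+57/100→1. L = 109/50 ≈ 2.1800.
L − H = 2.1800 − 2.1299 = 0.050 bits.

0.050 bits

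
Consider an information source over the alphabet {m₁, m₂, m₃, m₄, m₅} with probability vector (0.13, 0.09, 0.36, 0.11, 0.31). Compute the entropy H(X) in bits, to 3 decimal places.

2.100 bits

H = −Σ pᵢ log₂ pᵢ.
−0.13·log₂(0.13) = 0.3826
−0.09·log₂(0.09) = 0.3127
−0.36·log₂(0.36) = 0.5306
−0.11·log₂(0.11) = 0.3503
−0.31·log₂(0.31) = 0.5238
Sum ≈ 2.1000 → 2.100 bits.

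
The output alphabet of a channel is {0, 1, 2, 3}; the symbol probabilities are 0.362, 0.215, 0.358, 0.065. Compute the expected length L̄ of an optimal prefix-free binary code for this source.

Repeatedly combine the two least-probable nodes; the expected code length is the sum of the merged weights.
merge 13/200 + 43/200 → 7/25
merge 7/25 + 179/500 → 319/500
merge 181/500 + 319/500 → 1
L = 7/25 + 319/500 + 1 = 959/500 = 1.918 bits/symbol.

1.918 bits/symbol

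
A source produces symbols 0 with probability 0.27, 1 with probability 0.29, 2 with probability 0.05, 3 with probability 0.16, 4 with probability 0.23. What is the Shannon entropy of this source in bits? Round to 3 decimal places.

2.155 bits

H = −Σ pᵢ log₂ pᵢ.
−0.27·log₂(0.27) = 0.5100
−0.29·log₂(0.29) = 0.5179
−0.05·log₂(0.05) = 0.2161
−0.16·log₂(0.16) = 0.4230
−0.23·log₂(0.23) = 0.4877
Sum ≈ 2.1547 → 2.155 bits.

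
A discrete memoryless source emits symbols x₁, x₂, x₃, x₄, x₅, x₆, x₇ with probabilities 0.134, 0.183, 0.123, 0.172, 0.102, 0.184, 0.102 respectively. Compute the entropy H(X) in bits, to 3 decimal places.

2.767 bits

H = −Σ pᵢ log₂ pᵢ.
−0.134·log₂(0.134) = 0.3886
−0.183·log₂(0.183) = 0.4484
−0.123·log₂(0.123) = 0.3719
−0.172·log₂(0.172) = 0.4368
−0.102·log₂(0.102) = 0.3359
−0.184·log₂(0.184) = 0.4494
−0.102·log₂(0.102) = 0.3359
Sum ≈ 2.7668 → 2.767 bits.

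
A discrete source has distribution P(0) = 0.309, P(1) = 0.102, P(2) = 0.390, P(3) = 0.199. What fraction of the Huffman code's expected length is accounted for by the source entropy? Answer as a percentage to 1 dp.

Entropy H = −Σ p log₂ p ≈ 1.8528 bits.
Huffman merges: 51/500+199/1000→301/1000; 301/1000+309/1000→61/100; 39/100+61/100→1. L = 1911/1000 ≈ 1.9110.
Efficiency = H/L = 1.8528/1.9110 = 97.0%.

97.0%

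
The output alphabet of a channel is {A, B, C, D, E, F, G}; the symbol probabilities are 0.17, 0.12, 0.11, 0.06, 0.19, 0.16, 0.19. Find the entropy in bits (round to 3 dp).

2.729 bits

H = −Σ pᵢ log₂ pᵢ.
−0.17·log₂(0.17) = 0.4346
−0.12·log₂(0.12) = 0.3671
−0.11·log₂(0.11) = 0.3503
−0.06·log₂(0.06) = 0.2435
−0.19·log₂(0.19) = 0.4552
−0.16·log₂(0.16) = 0.4230
−0.19·log₂(0.19) = 0.4552
Sum ≈ 2.7289 → 2.729 bits.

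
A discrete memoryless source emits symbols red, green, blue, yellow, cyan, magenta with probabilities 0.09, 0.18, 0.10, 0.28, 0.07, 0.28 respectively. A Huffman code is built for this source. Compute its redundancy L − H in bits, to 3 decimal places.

0.033 bits

Entropy H = −Σ p log₂ p ≈ 2.3872 bits.
Huffman merges: 7/100+9/100→4/25; 1/10+4/25→13/50; 9/50+13/50→11/25; 7/25+7/25→14/25; 11/25+14/25→1. L = 121/50 ≈ 2.4200.
L − H = 2.4200 − 2.3872 = 0.033 bits.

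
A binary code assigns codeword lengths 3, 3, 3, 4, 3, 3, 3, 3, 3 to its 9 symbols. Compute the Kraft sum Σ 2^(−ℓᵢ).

1.0625

With common denominator 2^4 = 16: Σ 2^(−ℓᵢ) = 2/16 + 2/16 + 2/16 + 1/16 + 2/16 + 2/16 + 2/16 + 2/16 + 2/16 = 17/16 = 1.0625.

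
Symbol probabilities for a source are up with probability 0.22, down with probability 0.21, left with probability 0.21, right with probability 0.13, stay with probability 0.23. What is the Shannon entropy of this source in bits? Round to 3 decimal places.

2.297 bits

H = −Σ pᵢ log₂ pᵢ.
−0.22·log₂(0.22) = 0.4806
−0.21·log₂(0.21) = 0.4728
−0.21·log₂(0.21) = 0.4728
−0.13·log₂(0.13) = 0.3826
−0.23·log₂(0.23) = 0.4877
Sum ≈ 2.2965 → 2.297 bits.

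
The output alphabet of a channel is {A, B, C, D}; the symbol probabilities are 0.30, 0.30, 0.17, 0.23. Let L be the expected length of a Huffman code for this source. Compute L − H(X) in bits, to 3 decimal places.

Entropy H = −Σ p log₂ p ≈ 1.9644 bits.
Huffman merges: 17/100+23/100→2/5; 3/10+3/10→3/5; 2/5+3/5→1. L = 2 ≈ 2.0000.
L − H = 2.0000 − 1.9644 = 0.036 bits.

0.036 bits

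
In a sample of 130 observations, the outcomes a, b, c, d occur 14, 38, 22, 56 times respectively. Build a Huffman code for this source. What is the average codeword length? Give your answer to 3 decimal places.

1.846 bits/symbol

Probabilities are the counts divided by 130.
Repeatedly combine the two least-probable nodes; the expected code length is the sum of the merged weights.
merge 7/65 + 11/65 → 18/65
merge 18/65 + 19/65 → 37/65
merge 28/65 + 37/65 → 1
L = 18/65 + 37/65 + 1 = 24/13 ≈ 1.846 bits/symbol.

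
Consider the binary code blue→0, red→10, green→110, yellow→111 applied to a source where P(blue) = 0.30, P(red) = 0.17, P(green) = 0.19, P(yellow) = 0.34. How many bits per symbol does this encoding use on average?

L̄ = Σ pᵢ·ℓᵢ = 0.30·1 + 0.17·2 + 0.19·3 + 0.34·3 = 2.23 bits/symbol.

2.23 bits/symbol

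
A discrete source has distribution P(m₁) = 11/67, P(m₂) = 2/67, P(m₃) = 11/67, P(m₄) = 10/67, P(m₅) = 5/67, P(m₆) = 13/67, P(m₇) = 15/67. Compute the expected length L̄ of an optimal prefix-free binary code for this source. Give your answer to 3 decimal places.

2.687 bits/symbol

Repeatedly combine the two least-probable nodes; the expected code length is the sum of the merged weights.
merge 2/67 + 5/67 → 7/67
merge 7/67 + 10/67 → 17/67
merge 11/67 + 11/67 → 22/67
merge 13/67 + 15/67 → 28/67
merge 17/67 + 22/67 → 39/67
merge 28/67 + 39/67 → 1
L = 7/67 + 17/67 + 22/67 + 28/67 + 39/67 + 1 = 180/67 ≈ 2.687 bits/symbol.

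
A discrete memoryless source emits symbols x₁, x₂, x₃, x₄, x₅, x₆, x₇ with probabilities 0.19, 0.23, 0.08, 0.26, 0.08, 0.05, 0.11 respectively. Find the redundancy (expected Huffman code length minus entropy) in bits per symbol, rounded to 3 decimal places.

0.042 bits

Entropy H = −Σ p log₂ p ≈ 2.5976 bits.
Huffman merges: 1/20+2/25→13/100; 2/25+11/100→19/100; 13/100+19/100→8/25; 19/100+23/100→21/50; 13/50+8/25→29/50; 21/50+29/50→1. L = 66/25 ≈ 2.6400.
L − H = 2.6400 − 2.5976 = 0.042 bits.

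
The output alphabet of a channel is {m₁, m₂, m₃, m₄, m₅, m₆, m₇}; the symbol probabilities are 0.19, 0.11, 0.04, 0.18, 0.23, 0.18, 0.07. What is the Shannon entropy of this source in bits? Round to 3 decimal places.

H = −Σ pᵢ log₂ pᵢ.
−0.19·log₂(0.19) = 0.4552
−0.11·log₂(0.11) = 0.3503
−0.04·log₂(0.04) = 0.1858
−0.18·log₂(0.18) = 0.4453
−0.23·log₂(0.23) = 0.4877
−0.18·log₂(0.18) = 0.4453
−0.07·log₂(0.07) = 0.2686
Sum ≈ 2.6381 → 2.638 bits.

2.638 bits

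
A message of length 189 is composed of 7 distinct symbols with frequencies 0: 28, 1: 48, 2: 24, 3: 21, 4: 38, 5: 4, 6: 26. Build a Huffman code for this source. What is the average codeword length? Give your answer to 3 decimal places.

Probabilities are the counts divided by 189.
Repeatedly combine the two least-probable nodes; the expected code length is the sum of the merged weights.
merge 4/189 + 1/9 → 25/189
merge 8/63 + 25/189 → 7/27
merge 26/189 + 4/27 → 2/7
merge 38/189 + 16/63 → 86/189
merge 7/27 + 2/7 → 103/189
merge 86/189 + 103/189 → 1
L = 25/189 + 7/27 + 2/7 + 86/189 + 103/189 + 1 = 506/189 ≈ 2.677 bits/symbol.

2.677 bits/symbol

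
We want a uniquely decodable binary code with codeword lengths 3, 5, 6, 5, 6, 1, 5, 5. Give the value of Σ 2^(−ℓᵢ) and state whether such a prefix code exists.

0.78125; yes

With common denominator 2^6 = 64: Σ 2^(−ℓᵢ) = 8/64 + 2/64 + 1/64 + 2/64 + 1/64 + 32/64 + 2/64 + 2/64 = 50/64 = 0.78125.
Kraft's inequality requires Σ ≤ 1; here Σ = 0.78125 ≤ 1, so such a prefix code exists.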